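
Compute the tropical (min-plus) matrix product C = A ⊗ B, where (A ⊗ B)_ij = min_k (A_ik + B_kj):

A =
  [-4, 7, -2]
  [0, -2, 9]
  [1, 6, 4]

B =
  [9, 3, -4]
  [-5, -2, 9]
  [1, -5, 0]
A ⊗ B =
  [-1, -7, -8]
  [-7, -4, -4]
  [1, -1, -3]

Apply the min-plus product entry-by-entry:
  C[0][0] = min over k of (A[0][0] + B[0][0] = -4 + 9 = 5, A[0][1] + B[1][0] = 7 + -5 = 2, A[0][2] + B[2][0] = -2 + 1 = -1) = -1 (attained at k = 2)
  C[0][1] = min over k of (A[0][0] + B[0][1] = -4 + 3 = -1, A[0][1] + B[1][1] = 7 + -2 = 5, A[0][2] + B[2][1] = -2 + -5 = -7) = -7 (attained at k = 2)
  C[0][2] = min over k of (A[0][0] + B[0][2] = -4 + -4 = -8, A[0][1] + B[1][2] = 7 + 9 = 16, A[0][2] + B[2][2] = -2 + 0 = -2) = -8 (attained at k = 0)
  C[1][0] = min over k of (A[1][0] + B[0][0] = 0 + 9 = 9, A[1][1] + B[1][0] = -2 + -5 = -7, A[1][2] + B[2][0] = 9 + 1 = 10) = -7 (attained at k = 1)
  C[1][1] = min over k of (A[1][0] + B[0][1] = 0 + 3 = 3, A[1][1] + B[1][1] = -2 + -2 = -4, A[1][2] + B[2][1] = 9 + -5 = 4) = -4 (attained at k = 1)
  C[1][2] = min over k of (A[1][0] + B[0][2] = 0 + -4 = -4, A[1][1] + B[1][2] = -2 + 9 = 7, A[1][2] + B[2][2] = 9 + 0 = 9) = -4 (attained at k = 0)
  C[2][0] = min over k of (A[2][0] + B[0][0] = 1 + 9 = 10, A[2][1] + B[1][0] = 6 + -5 = 1, A[2][2] + B[2][0] = 4 + 1 = 5) = 1 (attained at k = 1)
  C[2][1] = min over k of (A[2][0] + B[0][1] = 1 + 3 = 4, A[2][1] + B[1][1] = 6 + -2 = 4, A[2][2] + B[2][1] = 4 + -5 = -1) = -1 (attained at k = 2)
  C[2][2] = min over k of (A[2][0] + B[0][2] = 1 + -4 = -3, A[2][1] + B[1][2] = 6 + 9 = 15, A[2][2] + B[2][2] = 4 + 0 = 4) = -3 (attained at k = 0)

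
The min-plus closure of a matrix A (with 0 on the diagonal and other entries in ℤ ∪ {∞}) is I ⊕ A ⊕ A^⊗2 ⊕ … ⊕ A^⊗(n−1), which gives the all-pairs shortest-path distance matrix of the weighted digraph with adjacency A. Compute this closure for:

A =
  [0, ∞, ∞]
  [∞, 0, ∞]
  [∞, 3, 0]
Closure =
  [0, ∞, ∞]
  [∞, 0, ∞]
  [∞, 3, 0]

This is the Floyd-Warshall all-pairs shortest-path computation. For each intermediate vertex k = 0, 1, …, 2, update dist[i][j] ← min(dist[i][j], dist[i][k] + dist[k][j]). The final matrix gives, for each (i, j), the minimum total weight of any directed path from i to j (possibly empty when i = j).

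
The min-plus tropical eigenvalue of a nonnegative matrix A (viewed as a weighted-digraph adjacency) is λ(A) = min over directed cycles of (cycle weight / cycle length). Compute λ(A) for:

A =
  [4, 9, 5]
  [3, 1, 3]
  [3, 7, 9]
λ(A) = 1

Enumerate directed cycles and compute their means (weight / length). Sample:
  cycle 0 → 0: weight = 4, length = 1, mean = 4/1 ≈ 4.000
  cycle 1 → 1: weight = 1, length = 1, mean = 1/1 ≈ 1.000
  cycle 2 → 2: weight = 9, length = 1, mean = 9/1 ≈ 9.000
  cycle 0 → 1 → 0: weight = 12, length = 2, mean = 12/2 ≈ 6.000
  cycle 0 → 2 → 0: weight = 8, length = 2, mean = 8/2 ≈ 4.000
  cycle 1 → 0 → 1: weight = 12, length = 2, mean = 12/2 ≈ 6.000
Minimum mean = 1.000, attained e.g. along the cycle 1 → 1 with weight 1 and length 1. So λ(A) = 1/1 = 1.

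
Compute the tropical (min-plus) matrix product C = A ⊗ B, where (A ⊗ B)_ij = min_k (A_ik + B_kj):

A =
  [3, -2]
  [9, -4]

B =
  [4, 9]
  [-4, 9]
A ⊗ B =
  [-6, 7]
  [-8, 5]

Apply the min-plus product entry-by-entry:
  C[0][0] = min over k of (A[0][0] + B[0][0] = 3 + 4 = 7, A[0][1] + B[1][0] = -2 + -4 = -6) = -6 (attained at k = 1)
  C[0][1] = min over k of (A[0][0] + B[0][1] = 3 + 9 = 12, A[0][1] + B[1][1] = -2 + 9 = 7) = 7 (attained at k = 1)
  C[1][0] = min over k of (A[1][0] + B[0][0] = 9 + 4 = 13, A[1][1] + B[1][0] = -4 + -4 = -8) = -8 (attained at k = 1)
  C[1][1] = min over k of (A[1][0] + B[0][1] = 9 + 9 = 18, A[1][1] + B[1][1] = -4 + 9 = 5) = 5 (attained at k = 1)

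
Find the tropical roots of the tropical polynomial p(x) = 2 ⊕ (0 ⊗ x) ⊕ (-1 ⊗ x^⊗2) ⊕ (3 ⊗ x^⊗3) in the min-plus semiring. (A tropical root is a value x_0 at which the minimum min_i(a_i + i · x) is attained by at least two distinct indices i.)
Roots: {-4, 1, 2}

Each tropical root is a break point of the lower envelope of the lines y = a_i + i · x (there are 4 lines, with slopes 0, 1, ..., 3). Only the lines that attain the minimum somewhere contribute to roots; other lines are dominated. Here the surviving (envelope) indices are i = 3, i = 2, i = 1, i = 0.
Intersections between consecutive envelope lines give the roots: for adjacent envelope indices i < j the intersection is x = (a_i − a_j) / (j − i). Reading off the sorted break points: {-4, 1, 2}.
Verification: at each break x_0, at least two indices attain the minimum of min_i(a_i + i · x_0).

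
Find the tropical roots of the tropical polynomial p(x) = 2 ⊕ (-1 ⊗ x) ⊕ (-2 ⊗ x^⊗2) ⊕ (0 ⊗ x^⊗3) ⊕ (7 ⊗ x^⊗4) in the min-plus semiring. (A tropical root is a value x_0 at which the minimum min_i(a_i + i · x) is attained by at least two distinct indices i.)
Roots: {-7, -2, 1, 3}

Each tropical root is a break point of the lower envelope of the lines y = a_i + i · x (there are 5 lines, with slopes 0, 1, ..., 4). Only the lines that attain the minimum somewhere contribute to roots; other lines are dominated. Here the surviving (envelope) indices are i = 4, i = 3, i = 2, i = 1, i = 0.
Intersections between consecutive envelope lines give the roots: for adjacent envelope indices i < j the intersection is x = (a_i − a_j) / (j − i). Reading off the sorted break points: {-7, -2, 1, 3}.
Verification: at each break x_0, at least two indices attain the minimum of min_i(a_i + i · x_0).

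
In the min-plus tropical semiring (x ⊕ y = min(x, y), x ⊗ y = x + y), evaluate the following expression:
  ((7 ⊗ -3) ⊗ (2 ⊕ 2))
((7 ⊗ -3) ⊗ (2 ⊕ 2)) = 6

Expand innermost to outermost. Recall ⊕ takes the minimum of its arguments and ⊗ takes their sum. Working out the expression ((7 ⊗ -3) ⊗ (2 ⊕ 2)) gives 6.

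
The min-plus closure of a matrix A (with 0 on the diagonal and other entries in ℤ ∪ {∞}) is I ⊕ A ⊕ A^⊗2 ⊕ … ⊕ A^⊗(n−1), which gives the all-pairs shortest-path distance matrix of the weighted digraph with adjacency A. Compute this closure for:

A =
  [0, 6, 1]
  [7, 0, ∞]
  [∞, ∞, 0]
Closure =
  [0, 6, 1]
  [7, 0, 8]
  [∞, ∞, 0]

This is the Floyd-Warshall all-pairs shortest-path computation. For each intermediate vertex k = 0, 1, …, 2, update dist[i][j] ← min(dist[i][j], dist[i][k] + dist[k][j]). The final matrix gives, for each (i, j), the minimum total weight of any directed path from i to j (possibly empty when i = j).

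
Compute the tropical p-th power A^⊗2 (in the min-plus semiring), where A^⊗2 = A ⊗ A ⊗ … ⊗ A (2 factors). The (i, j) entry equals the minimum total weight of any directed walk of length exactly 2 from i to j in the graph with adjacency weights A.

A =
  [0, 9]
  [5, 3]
A^⊗2 =
  [0, 9]
  [5, 6]

Each entry (A^⊗2)_ij equals the minimum over all length-2 walks i = v_0 → v_1 → … → v_2 = j of Σ_t A[v_t][v_{t+1}]. For example, for (i, j) = (0, 1) we minimise over 2 possible intermediate vertex sequences; the minimum is 9, attained along the walk 0 → 0 → 1.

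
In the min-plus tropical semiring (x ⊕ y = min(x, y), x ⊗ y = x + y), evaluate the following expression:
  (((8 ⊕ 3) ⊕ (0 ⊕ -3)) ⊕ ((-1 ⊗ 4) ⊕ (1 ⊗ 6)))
(((8 ⊕ 3) ⊕ (0 ⊕ -3)) ⊕ ((-1 ⊗ 4) ⊕ (1 ⊗ 6))) = -3

Expand innermost to outermost. Recall ⊕ takes the minimum of its arguments and ⊗ takes their sum. Working out the expression (((8 ⊕ 3) ⊕ (0 ⊕ -3)) ⊕ ((-1 ⊗ 4) ⊕ (1 ⊗ 6))) gives -3.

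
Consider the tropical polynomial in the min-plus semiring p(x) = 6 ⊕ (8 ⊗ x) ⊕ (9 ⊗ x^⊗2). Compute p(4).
p(4) = 6

A tropical monomial a ⊗ x^⊗i evaluates to a + i · x. Evaluating each term at x = 4:
  Term 0 contributes 6 + 0 · 4 = 6
  Term 1 contributes 8 + 1 · 4 = 12
  Term 2 contributes 9 + 2 · 4 = 17
p(4) = ⊕ of these = min[6, 12, 17] = 6.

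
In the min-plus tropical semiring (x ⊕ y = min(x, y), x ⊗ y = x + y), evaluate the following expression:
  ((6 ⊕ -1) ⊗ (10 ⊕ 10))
((6 ⊕ -1) ⊗ (10 ⊕ 10)) = 9

Expand innermost to outermost. Recall ⊕ takes the minimum of its arguments and ⊗ takes their sum. Working out the expression ((6 ⊕ -1) ⊗ (10 ⊕ 10)) gives 9.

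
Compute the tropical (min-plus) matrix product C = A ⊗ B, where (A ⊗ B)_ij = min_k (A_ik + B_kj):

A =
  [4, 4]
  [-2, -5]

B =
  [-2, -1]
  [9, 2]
A ⊗ B =
  [2, 3]
  [-4, -3]

Apply the min-plus product entry-by-entry:
  C[0][0] = min over k of (A[0][0] + B[0][0] = 4 + -2 = 2, A[0][1] + B[1][0] = 4 + 9 = 13) = 2 (attained at k = 0)
  C[0][1] = min over k of (A[0][0] + B[0][1] = 4 + -1 = 3, A[0][1] + B[1][1] = 4 + 2 = 6) = 3 (attained at k = 0)
  C[1][0] = min over k of (A[1][0] + B[0][0] = -2 + -2 = -4, A[1][1] + B[1][0] = -5 + 9 = 4) = -4 (attained at k = 0)
  C[1][1] = min over k of (A[1][0] + B[0][1] = -2 + -1 = -3, A[1][1] + B[1][1] = -5 + 2 = -3) = -3 (attained at k = 0)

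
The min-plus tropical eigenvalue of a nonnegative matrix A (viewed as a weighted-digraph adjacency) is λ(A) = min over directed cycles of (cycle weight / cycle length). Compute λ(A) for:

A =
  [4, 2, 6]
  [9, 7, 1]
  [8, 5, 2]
λ(A) = 2

Enumerate directed cycles and compute their means (weight / length). Sample:
  cycle 0 → 0: weight = 4, length = 1, mean = 4/1 ≈ 4.000
  cycle 1 → 1: weight = 7, length = 1, mean = 7/1 ≈ 7.000
  cycle 2 → 2: weight = 2, length = 1, mean = 2/1 ≈ 2.000
  cycle 0 → 1 → 0: weight = 11, length = 2, mean = 11/2 ≈ 5.500
  cycle 0 → 2 → 0: weight = 14, length = 2, mean = 14/2 ≈ 7.000
  cycle 1 → 0 → 1: weight = 11, length = 2, mean = 11/2 ≈ 5.500
Minimum mean = 2.000, attained e.g. along the cycle 2 → 2 with weight 2 and length 1. So λ(A) = 2/1 = 2.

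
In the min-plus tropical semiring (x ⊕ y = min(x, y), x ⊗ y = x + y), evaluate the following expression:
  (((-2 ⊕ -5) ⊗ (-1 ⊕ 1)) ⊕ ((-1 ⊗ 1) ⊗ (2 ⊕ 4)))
(((-2 ⊕ -5) ⊗ (-1 ⊕ 1)) ⊕ ((-1 ⊗ 1) ⊗ (2 ⊕ 4))) = -6

Expand innermost to outermost. Recall ⊕ takes the minimum of its arguments and ⊗ takes their sum. Working out the expression (((-2 ⊕ -5) ⊗ (-1 ⊕ 1)) ⊕ ((-1 ⊗ 1) ⊗ (2 ⊕ 4))) gives -6.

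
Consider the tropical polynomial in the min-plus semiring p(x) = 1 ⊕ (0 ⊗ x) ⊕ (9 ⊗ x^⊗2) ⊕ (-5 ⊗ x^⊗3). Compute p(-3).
p(-3) = -14

A tropical monomial a ⊗ x^⊗i evaluates to a + i · x. Evaluating each term at x = -3:
  Term 0 contributes 1 + 0 · -3 = 1
  Term 1 contributes 0 + 1 · -3 = -3
  Term 2 contributes 9 + 2 · -3 = 3
  Term 3 contributes -5 + 3 · -3 = -14
p(-3) = ⊕ of these = min[1, -3, 3, -14] = -14.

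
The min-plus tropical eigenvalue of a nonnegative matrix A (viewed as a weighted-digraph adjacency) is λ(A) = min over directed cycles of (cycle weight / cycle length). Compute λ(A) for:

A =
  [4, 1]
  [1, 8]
λ(A) = 1

Enumerate directed cycles and compute their means (weight / length). Sample:
  cycle 0 → 0: weight = 4, length = 1, mean = 4/1 ≈ 4.000
  cycle 1 → 1: weight = 8, length = 1, mean = 8/1 ≈ 8.000
  cycle 0 → 1 → 0: weight = 2, length = 2, mean = 2/2 ≈ 1.000
  cycle 1 → 0 → 1: weight = 2, length = 2, mean = 2/2 ≈ 1.000
Minimum mean = 1.000, attained e.g. along the cycle 0 → 1 → 0 with weight 2 and length 2. So λ(A) = 2/2 = 1.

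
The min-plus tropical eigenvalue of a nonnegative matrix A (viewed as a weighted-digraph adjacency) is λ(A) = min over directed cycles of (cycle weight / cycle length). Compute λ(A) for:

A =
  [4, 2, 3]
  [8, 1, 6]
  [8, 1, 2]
λ(A) = 1

Enumerate directed cycles and compute their means (weight / length). Sample:
  cycle 0 → 0: weight = 4, length = 1, mean = 4/1 ≈ 4.000
  cycle 1 → 1: weight = 1, length = 1, mean = 1/1 ≈ 1.000
  cycle 2 → 2: weight = 2, length = 1, mean = 2/1 ≈ 2.000
  cycle 0 → 1 → 0: weight = 10, length = 2, mean = 10/2 ≈ 5.000
  cycle 0 → 2 → 0: weight = 11, length = 2, mean = 11/2 ≈ 5.500
  cycle 1 → 0 → 1: weight = 10, length = 2, mean = 10/2 ≈ 5.000
Minimum mean = 1.000, attained e.g. along the cycle 1 → 1 with weight 1 and length 1. So λ(A) = 1/1 = 1.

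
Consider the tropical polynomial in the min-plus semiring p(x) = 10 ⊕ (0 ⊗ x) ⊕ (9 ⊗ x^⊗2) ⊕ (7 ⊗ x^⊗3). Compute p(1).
p(1) = 1

A tropical monomial a ⊗ x^⊗i evaluates to a + i · x. Evaluating each term at x = 1:
  Term 0 contributes 10 + 0 · 1 = 10
  Term 1 contributes 0 + 1 · 1 = 1
  Term 2 contributes 9 + 2 · 1 = 11
  Term 3 contributes 7 + 3 · 1 = 10
p(1) = ⊕ of these = min[10, 1, 11, 10] = 1.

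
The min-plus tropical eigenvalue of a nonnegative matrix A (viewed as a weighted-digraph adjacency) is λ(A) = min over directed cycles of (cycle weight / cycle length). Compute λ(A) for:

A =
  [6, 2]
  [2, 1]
λ(A) = 1

Enumerate directed cycles and compute their means (weight / length). Sample:
  cycle 0 → 0: weight = 6, length = 1, mean = 6/1 ≈ 6.000
  cycle 1 → 1: weight = 1, length = 1, mean = 1/1 ≈ 1.000
  cycle 0 → 1 → 0: weight = 4, length = 2, mean = 4/2 ≈ 2.000
  cycle 1 → 0 → 1: weight = 4, length = 2, mean = 4/2 ≈ 2.000
Minimum mean = 1.000, attained e.g. along the cycle 1 → 1 with weight 1 and length 1. So λ(A) = 1/1 = 1.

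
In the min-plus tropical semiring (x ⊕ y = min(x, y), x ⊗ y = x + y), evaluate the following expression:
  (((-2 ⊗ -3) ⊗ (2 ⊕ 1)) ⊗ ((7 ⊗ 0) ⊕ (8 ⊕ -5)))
(((-2 ⊗ -3) ⊗ (2 ⊕ 1)) ⊗ ((7 ⊗ 0) ⊕ (8 ⊕ -5))) = -9

Expand innermost to outermost. Recall ⊕ takes the minimum of its arguments and ⊗ takes their sum. Working out the expression (((-2 ⊗ -3) ⊗ (2 ⊕ 1)) ⊗ ((7 ⊗ 0) ⊕ (8 ⊕ -5))) gives -9.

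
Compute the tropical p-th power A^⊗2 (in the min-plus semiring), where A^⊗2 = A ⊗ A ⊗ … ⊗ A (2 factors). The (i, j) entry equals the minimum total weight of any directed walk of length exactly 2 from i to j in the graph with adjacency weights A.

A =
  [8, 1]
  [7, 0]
A^⊗2 =
  [8, 1]
  [7, 0]

Each entry (A^⊗2)_ij equals the minimum over all length-2 walks i = v_0 → v_1 → … → v_2 = j of Σ_t A[v_t][v_{t+1}]. For example, for (i, j) = (0, 1) we minimise over 2 possible intermediate vertex sequences; the minimum is 1, attained along the walk 0 → 1 → 1.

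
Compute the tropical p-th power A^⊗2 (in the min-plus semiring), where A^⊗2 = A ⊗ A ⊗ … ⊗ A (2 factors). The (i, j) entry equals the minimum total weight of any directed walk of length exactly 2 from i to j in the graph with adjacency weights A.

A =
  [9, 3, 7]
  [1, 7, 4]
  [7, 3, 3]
A^⊗2 =
  [4, 10, 7]
  [8, 4, 7]
  [4, 6, 6]

Each entry (A^⊗2)_ij equals the minimum over all length-2 walks i = v_0 → v_1 → … → v_2 = j of Σ_t A[v_t][v_{t+1}]. For example, for (i, j) = (0, 2) we minimise over 3 possible intermediate vertex sequences; the minimum is 7, attained along the walk 0 → 1 → 2.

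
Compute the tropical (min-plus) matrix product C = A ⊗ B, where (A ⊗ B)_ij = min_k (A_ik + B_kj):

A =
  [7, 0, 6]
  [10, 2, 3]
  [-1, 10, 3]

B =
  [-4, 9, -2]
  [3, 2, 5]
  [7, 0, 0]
A ⊗ B =
  [3, 2, 5]
  [5, 3, 3]
  [-5, 3, -3]

Apply the min-plus product entry-by-entry:
  C[0][0] = min over k of (A[0][0] + B[0][0] = 7 + -4 = 3, A[0][1] + B[1][0] = 0 + 3 = 3, A[0][2] + B[2][0] = 6 + 7 = 13) = 3 (attained at k = 0)
  C[0][1] = min over k of (A[0][0] + B[0][1] = 7 + 9 = 16, A[0][1] + B[1][1] = 0 + 2 = 2, A[0][2] + B[2][1] = 6 + 0 = 6) = 2 (attained at k = 1)
  C[0][2] = min over k of (A[0][0] + B[0][2] = 7 + -2 = 5, A[0][1] + B[1][2] = 0 + 5 = 5, A[0][2] + B[2][2] = 6 + 0 = 6) = 5 (attained at k = 0)
  C[1][0] = min over k of (A[1][0] + B[0][0] = 10 + -4 = 6, A[1][1] + B[1][0] = 2 + 3 = 5, A[1][2] + B[2][0] = 3 + 7 = 10) = 5 (attained at k = 1)
  C[1][1] = min over k of (A[1][0] + B[0][1] = 10 + 9 = 19, A[1][1] + B[1][1] = 2 + 2 = 4, A[1][2] + B[2][1] = 3 + 0 = 3) = 3 (attained at k = 2)
  C[1][2] = min over k of (A[1][0] + B[0][2] = 10 + -2 = 8, A[1][1] + B[1][2] = 2 + 5 = 7, A[1][2] + B[2][2] = 3 + 0 = 3) = 3 (attained at k = 2)
  C[2][0] = min over k of (A[2][0] + B[0][0] = -1 + -4 = -5, A[2][1] + B[1][0] = 10 + 3 = 13, A[2][2] + B[2][0] = 3 + 7 = 10) = -5 (attained at k = 0)
  C[2][1] = min over k of (A[2][0] + B[0][1] = -1 + 9 = 8, A[2][1] + B[1][1] = 10 + 2 = 12, A[2][2] + B[2][1] = 3 + 0 = 3) = 3 (attained at k = 2)
  C[2][2] = min over k of (A[2][0] + B[0][2] = -1 + -2 = -3, A[2][1] + B[1][2] = 10 + 5 = 15, A[2][2] + B[2][2] = 3 + 0 = 3) = -3 (attained at k = 0)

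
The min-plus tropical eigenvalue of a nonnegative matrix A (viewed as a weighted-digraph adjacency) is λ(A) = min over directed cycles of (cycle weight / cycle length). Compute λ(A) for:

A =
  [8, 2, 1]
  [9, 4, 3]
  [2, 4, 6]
λ(A) = 3/2

Enumerate directed cycles and compute their means (weight / length). Sample:
  cycle 0 → 0: weight = 8, length = 1, mean = 8/1 ≈ 8.000
  cycle 1 → 1: weight = 4, length = 1, mean = 4/1 ≈ 4.000
  cycle 2 → 2: weight = 6, length = 1, mean = 6/1 ≈ 6.000
  cycle 0 → 1 → 0: weight = 11, length = 2, mean = 11/2 ≈ 5.500
  cycle 0 → 2 → 0: weight = 3, length = 2, mean = 3/2 ≈ 1.500
  cycle 1 → 0 → 1: weight = 11, length = 2, mean = 11/2 ≈ 5.500
Minimum mean = 1.500, attained e.g. along the cycle 0 → 2 → 0 with weight 3 and length 2. So λ(A) = 3/2 = 3/2.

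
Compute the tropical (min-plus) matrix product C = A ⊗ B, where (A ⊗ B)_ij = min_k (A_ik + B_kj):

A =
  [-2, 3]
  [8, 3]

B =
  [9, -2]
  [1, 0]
A ⊗ B =
  [4, -4]
  [4, 3]

Apply the min-plus product entry-by-entry:
  C[0][0] = min over k of (A[0][0] + B[0][0] = -2 + 9 = 7, A[0][1] + B[1][0] = 3 + 1 = 4) = 4 (attained at k = 1)
  C[0][1] = min over k of (A[0][0] + B[0][1] = -2 + -2 = -4, A[0][1] + B[1][1] = 3 + 0 = 3) = -4 (attained at k = 0)
  C[1][0] = min over k of (A[1][0] + B[0][0] = 8 + 9 = 17, A[1][1] + B[1][0] = 3 + 1 = 4) = 4 (attained at k = 1)
  C[1][1] = min over k of (A[1][0] + B[0][1] = 8 + -2 = 6, A[1][1] + B[1][1] = 3 + 0 = 3) = 3 (attained at k = 1)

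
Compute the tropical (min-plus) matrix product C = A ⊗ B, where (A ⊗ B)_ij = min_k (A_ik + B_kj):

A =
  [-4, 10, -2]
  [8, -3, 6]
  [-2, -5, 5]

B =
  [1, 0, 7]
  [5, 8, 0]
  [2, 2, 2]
A ⊗ B =
  [-3, -4, 0]
  [2, 5, -3]
  [-1, -2, -5]

Apply the min-plus product entry-by-entry:
  C[0][0] = min over k of (A[0][0] + B[0][0] = -4 + 1 = -3, A[0][1] + B[1][0] = 10 + 5 = 15, A[0][2] + B[2][0] = -2 + 2 = 0) = -3 (attained at k = 0)
  C[0][1] = min over k of (A[0][0] + B[0][1] = -4 + 0 = -4, A[0][1] + B[1][1] = 10 + 8 = 18, A[0][2] + B[2][1] = -2 + 2 = 0) = -4 (attained at k = 0)
  C[0][2] = min over k of (A[0][0] + B[0][2] = -4 + 7 = 3, A[0][1] + B[1][2] = 10 + 0 = 10, A[0][2] + B[2][2] = -2 + 2 = 0) = 0 (attained at k = 2)
  C[1][0] = min over k of (A[1][0] + B[0][0] = 8 + 1 = 9, A[1][1] + B[1][0] = -3 + 5 = 2, A[1][2] + B[2][0] = 6 + 2 = 8) = 2 (attained at k = 1)
  C[1][1] = min over k of (A[1][0] + B[0][1] = 8 + 0 = 8, A[1][1] + B[1][1] = -3 + 8 = 5, A[1][2] + B[2][1] = 6 + 2 = 8) = 5 (attained at k = 1)
  C[1][2] = min over k of (A[1][0] + B[0][2] = 8 + 7 = 15, A[1][1] + B[1][2] = -3 + 0 = -3, A[1][2] + B[2][2] = 6 + 2 = 8) = -3 (attained at k = 1)
  C[2][0] = min over k of (A[2][0] + B[0][0] = -2 + 1 = -1, A[2][1] + B[1][0] = -5 + 5 = 0, A[2][2] + B[2][0] = 5 + 2 = 7) = -1 (attained at k = 0)
  C[2][1] = min over k of (A[2][0] + B[0][1] = -2 + 0 = -2, A[2][1] + B[1][1] = -5 + 8 = 3, A[2][2] + B[2][1] = 5 + 2 = 7) = -2 (attained at k = 0)
  C[2][2] = min over k of (A[2][0] + B[0][2] = -2 + 7 = 5, A[2][1] + B[1][2] = -5 + 0 = -5, A[2][2] + B[2][2] = 5 + 2 = 7) = -5 (attained at k = 1)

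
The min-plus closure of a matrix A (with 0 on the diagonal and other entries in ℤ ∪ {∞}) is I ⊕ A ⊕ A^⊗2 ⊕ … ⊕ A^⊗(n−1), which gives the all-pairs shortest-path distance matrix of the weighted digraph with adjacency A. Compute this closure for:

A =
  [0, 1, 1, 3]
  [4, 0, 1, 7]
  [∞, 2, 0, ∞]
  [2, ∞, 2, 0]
Closure =
  [0, 1, 1, 3]
  [4, 0, 1, 7]
  [6, 2, 0, 9]
  [2, 3, 2, 0]

This is the Floyd-Warshall all-pairs shortest-path computation. For each intermediate vertex k = 0, 1, …, 3, update dist[i][j] ← min(dist[i][j], dist[i][k] + dist[k][j]). The final matrix gives, for each (i, j), the minimum total weight of any directed path from i to j (possibly empty when i = j).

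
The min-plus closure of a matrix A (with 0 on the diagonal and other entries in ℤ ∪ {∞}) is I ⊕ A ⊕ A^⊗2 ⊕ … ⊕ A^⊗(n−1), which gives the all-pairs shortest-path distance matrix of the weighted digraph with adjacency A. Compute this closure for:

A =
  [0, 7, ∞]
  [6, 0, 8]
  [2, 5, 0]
Closure =
  [0, 7, 15]
  [6, 0, 8]
  [2, 5, 0]

This is the Floyd-Warshall all-pairs shortest-path computation. For each intermediate vertex k = 0, 1, …, 2, update dist[i][j] ← min(dist[i][j], dist[i][k] + dist[k][j]). The final matrix gives, for each (i, j), the minimum total weight of any directed path from i to j (possibly empty when i = j).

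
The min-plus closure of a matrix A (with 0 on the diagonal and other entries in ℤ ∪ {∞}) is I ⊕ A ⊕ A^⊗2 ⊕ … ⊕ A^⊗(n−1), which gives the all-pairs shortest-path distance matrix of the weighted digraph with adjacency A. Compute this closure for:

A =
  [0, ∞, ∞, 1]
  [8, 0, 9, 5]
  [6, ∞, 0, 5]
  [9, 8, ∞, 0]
Closure =
  [0, 9, 18, 1]
  [8, 0, 9, 5]
  [6, 13, 0, 5]
  [9, 8, 17, 0]

This is the Floyd-Warshall all-pairs shortest-path computation. For each intermediate vertex k = 0, 1, …, 3, update dist[i][j] ← min(dist[i][j], dist[i][k] + dist[k][j]). The final matrix gives, for each (i, j), the minimum total weight of any directed path from i to j (possibly empty when i = j).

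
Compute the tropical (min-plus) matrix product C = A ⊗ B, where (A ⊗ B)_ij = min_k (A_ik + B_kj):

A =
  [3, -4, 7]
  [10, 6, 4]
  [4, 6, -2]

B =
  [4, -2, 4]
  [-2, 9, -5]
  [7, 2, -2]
A ⊗ B =
  [-6, 1, -9]
  [4, 6, 1]
  [4, 0, -4]

Apply the min-plus product entry-by-entry:
  C[0][0] = min over k of (A[0][0] + B[0][0] = 3 + 4 = 7, A[0][1] + B[1][0] = -4 + -2 = -6, A[0][2] + B[2][0] = 7 + 7 = 14) = -6 (attained at k = 1)
  C[0][1] = min over k of (A[0][0] + B[0][1] = 3 + -2 = 1, A[0][1] + B[1][1] = -4 + 9 = 5, A[0][2] + B[2][1] = 7 + 2 = 9) = 1 (attained at k = 0)
  C[0][2] = min over k of (A[0][0] + B[0][2] = 3 + 4 = 7, A[0][1] + B[1][2] = -4 + -5 = -9, A[0][2] + B[2][2] = 7 + -2 = 5) = -9 (attained at k = 1)
  C[1][0] = min over k of (A[1][0] + B[0][0] = 10 + 4 = 14, A[1][1] + B[1][0] = 6 + -2 = 4, A[1][2] + B[2][0] = 4 + 7 = 11) = 4 (attained at k = 1)
  C[1][1] = min over k of (A[1][0] + B[0][1] = 10 + -2 = 8, A[1][1] + B[1][1] = 6 + 9 = 15, A[1][2] + B[2][1] = 4 + 2 = 6) = 6 (attained at k = 2)
  C[1][2] = min over k of (A[1][0] + B[0][2] = 10 + 4 = 14, A[1][1] + B[1][2] = 6 + -5 = 1, A[1][2] + B[2][2] = 4 + -2 = 2) = 1 (attained at k = 1)
  C[2][0] = min over k of (A[2][0] + B[0][0] = 4 + 4 = 8, A[2][1] + B[1][0] = 6 + -2 = 4, A[2][2] + B[2][0] = -2 + 7 = 5) = 4 (attained at k = 1)
  C[2][1] = min over k of (A[2][0] + B[0][1] = 4 + -2 = 2, A[2][1] + B[1][1] = 6 + 9 = 15, A[2][2] + B[2][1] = -2 + 2 = 0) = 0 (attained at k = 2)
  C[2][2] = min over k of (A[2][0] + B[0][2] = 4 + 4 = 8, A[2][1] + B[1][2] = 6 + -5 = 1, A[2][2] + B[2][2] = -2 + -2 = -4) = -4 (attained at k = 2)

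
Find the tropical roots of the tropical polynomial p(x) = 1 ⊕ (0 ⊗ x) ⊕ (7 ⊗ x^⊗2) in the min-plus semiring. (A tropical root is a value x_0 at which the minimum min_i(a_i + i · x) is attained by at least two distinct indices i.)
Roots: {-7, 1}

Each tropical root is a break point of the lower envelope of the lines y = a_i + i · x (there are 3 lines, with slopes 0, 1, ..., 2). Only the lines that attain the minimum somewhere contribute to roots; other lines are dominated. Here the surviving (envelope) indices are i = 2, i = 1, i = 0.
Intersections between consecutive envelope lines give the roots: for adjacent envelope indices i < j the intersection is x = (a_i − a_j) / (j − i). Reading off the sorted break points: {-7, 1}.
Verification: at each break x_0, at least two indices attain the minimum of min_i(a_i + i · x_0).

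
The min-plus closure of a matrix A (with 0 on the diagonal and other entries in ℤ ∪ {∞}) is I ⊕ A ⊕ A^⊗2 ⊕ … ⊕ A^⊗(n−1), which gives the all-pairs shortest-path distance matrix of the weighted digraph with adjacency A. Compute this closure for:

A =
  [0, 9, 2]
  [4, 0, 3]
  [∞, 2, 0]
Closure =
  [0, 4, 2]
  [4, 0, 3]
  [6, 2, 0]

This is the Floyd-Warshall all-pairs shortest-path computation. For each intermediate vertex k = 0, 1, …, 2, update dist[i][j] ← min(dist[i][j], dist[i][k] + dist[k][j]). The final matrix gives, for each (i, j), the minimum total weight of any directed path from i to j (possibly empty when i = j).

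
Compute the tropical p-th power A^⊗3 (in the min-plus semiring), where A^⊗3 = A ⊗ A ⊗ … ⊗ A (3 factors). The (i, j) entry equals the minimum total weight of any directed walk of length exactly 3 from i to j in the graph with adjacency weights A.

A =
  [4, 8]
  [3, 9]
A^⊗3 =
  [12, 16]
  [11, 15]

Each entry (A^⊗3)_ij equals the minimum over all length-3 walks i = v_0 → v_1 → … → v_3 = j of Σ_t A[v_t][v_{t+1}]. For example, for (i, j) = (0, 1) we minimise over 4 possible intermediate vertex sequences; the minimum is 16, attained along the walk 0 → 0 → 0 → 1.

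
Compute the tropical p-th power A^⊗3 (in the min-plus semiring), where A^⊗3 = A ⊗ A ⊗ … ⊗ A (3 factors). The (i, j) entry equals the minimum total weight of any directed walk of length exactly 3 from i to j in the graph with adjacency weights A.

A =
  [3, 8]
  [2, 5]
A^⊗3 =
  [9, 14]
  [8, 13]

Each entry (A^⊗3)_ij equals the minimum over all length-3 walks i = v_0 → v_1 → … → v_3 = j of Σ_t A[v_t][v_{t+1}]. For example, for (i, j) = (0, 1) we minimise over 4 possible intermediate vertex sequences; the minimum is 14, attained along the walk 0 → 0 → 0 → 1.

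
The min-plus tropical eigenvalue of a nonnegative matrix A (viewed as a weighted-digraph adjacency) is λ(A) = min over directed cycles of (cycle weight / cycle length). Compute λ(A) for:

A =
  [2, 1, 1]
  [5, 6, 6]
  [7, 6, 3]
λ(A) = 2

Enumerate directed cycles and compute their means (weight / length). Sample:
  cycle 0 → 0: weight = 2, length = 1, mean = 2/1 ≈ 2.000
  cycle 1 → 1: weight = 6, length = 1, mean = 6/1 ≈ 6.000
  cycle 2 → 2: weight = 3, length = 1, mean = 3/1 ≈ 3.000
  cycle 0 → 1 → 0: weight = 6, length = 2, mean = 6/2 ≈ 3.000
  cycle 0 → 2 → 0: weight = 8, length = 2, mean = 8/2 ≈ 4.000
  cycle 1 → 0 → 1: weight = 6, length = 2, mean = 6/2 ≈ 3.000
Minimum mean = 2.000, attained e.g. along the cycle 0 → 0 with weight 2 and length 1. So λ(A) = 2/1 = 2.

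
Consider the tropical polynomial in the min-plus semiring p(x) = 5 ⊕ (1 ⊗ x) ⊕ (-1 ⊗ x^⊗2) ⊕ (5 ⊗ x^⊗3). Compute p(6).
p(6) = 5

A tropical monomial a ⊗ x^⊗i evaluates to a + i · x. Evaluating each term at x = 6:
  Term 0 contributes 5 + 0 · 6 = 5
  Term 1 contributes 1 + 1 · 6 = 7
  Term 2 contributes -1 + 2 · 6 = 11
  Term 3 contributes 5 + 3 · 6 = 23
p(6) = ⊕ of these = min[5, 7, 11, 23] = 5.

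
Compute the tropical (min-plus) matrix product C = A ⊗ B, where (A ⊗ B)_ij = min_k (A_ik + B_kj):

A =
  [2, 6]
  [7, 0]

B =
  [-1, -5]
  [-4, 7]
A ⊗ B =
  [1, -3]
  [-4, 2]

Apply the min-plus product entry-by-entry:
  C[0][0] = min over k of (A[0][0] + B[0][0] = 2 + -1 = 1, A[0][1] + B[1][0] = 6 + -4 = 2) = 1 (attained at k = 0)
  C[0][1] = min over k of (A[0][0] + B[0][1] = 2 + -5 = -3, A[0][1] + B[1][1] = 6 + 7 = 13) = -3 (attained at k = 0)
  C[1][0] = min over k of (A[1][0] + B[0][0] = 7 + -1 = 6, A[1][1] + B[1][0] = 0 + -4 = -4) = -4 (attained at k = 1)
  C[1][1] = min over k of (A[1][0] + B[0][1] = 7 + -5 = 2, A[1][1] + B[1][1] = 0 + 7 = 7) = 2 (attained at k = 0)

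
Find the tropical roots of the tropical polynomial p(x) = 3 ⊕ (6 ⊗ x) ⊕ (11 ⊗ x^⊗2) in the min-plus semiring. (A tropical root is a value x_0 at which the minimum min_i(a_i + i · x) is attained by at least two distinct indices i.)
Roots: {-5, -3}

Each tropical root is a break point of the lower envelope of the lines y = a_i + i · x (there are 3 lines, with slopes 0, 1, ..., 2). Only the lines that attain the minimum somewhere contribute to roots; other lines are dominated. Here the surviving (envelope) indices are i = 2, i = 1, i = 0.
Intersections between consecutive envelope lines give the roots: for adjacent envelope indices i < j the intersection is x = (a_i − a_j) / (j − i). Reading off the sorted break points: {-5, -3}.
Verification: at each break x_0, at least two indices attain the minimum of min_i(a_i + i · x_0).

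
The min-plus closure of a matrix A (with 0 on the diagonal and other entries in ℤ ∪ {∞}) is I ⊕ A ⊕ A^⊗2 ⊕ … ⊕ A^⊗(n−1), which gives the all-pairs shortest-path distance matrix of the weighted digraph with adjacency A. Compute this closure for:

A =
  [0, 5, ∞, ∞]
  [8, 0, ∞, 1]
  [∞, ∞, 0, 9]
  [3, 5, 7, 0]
Closure =
  [0, 5, 13, 6]
  [4, 0, 8, 1]
  [12, 14, 0, 9]
  [3, 5, 7, 0]

This is the Floyd-Warshall all-pairs shortest-path computation. For each intermediate vertex k = 0, 1, …, 3, update dist[i][j] ← min(dist[i][j], dist[i][k] + dist[k][j]). The final matrix gives, for each (i, j), the minimum total weight of any directed path from i to j (possibly empty when i = j).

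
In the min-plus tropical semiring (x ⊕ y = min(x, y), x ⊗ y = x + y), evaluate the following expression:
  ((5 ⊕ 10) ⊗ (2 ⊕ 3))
((5 ⊕ 10) ⊗ (2 ⊕ 3)) = 7

Expand innermost to outermost. Recall ⊕ takes the minimum of its arguments and ⊗ takes their sum. Working out the expression ((5 ⊕ 10) ⊗ (2 ⊕ 3)) gives 7.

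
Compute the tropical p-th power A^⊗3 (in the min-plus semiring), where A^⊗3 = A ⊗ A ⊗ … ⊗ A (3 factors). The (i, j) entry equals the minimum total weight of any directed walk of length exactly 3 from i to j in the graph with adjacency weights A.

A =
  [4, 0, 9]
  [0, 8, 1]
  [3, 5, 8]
A^⊗3 =
  [4, 0, 5]
  [0, 4, 1]
  [3, 5, 4]

Each entry (A^⊗3)_ij equals the minimum over all length-3 walks i = v_0 → v_1 → … → v_3 = j of Σ_t A[v_t][v_{t+1}]. For example, for (i, j) = (0, 2) we minimise over 9 possible intermediate vertex sequences; the minimum is 5, attained along the walk 0 → 0 → 1 → 2.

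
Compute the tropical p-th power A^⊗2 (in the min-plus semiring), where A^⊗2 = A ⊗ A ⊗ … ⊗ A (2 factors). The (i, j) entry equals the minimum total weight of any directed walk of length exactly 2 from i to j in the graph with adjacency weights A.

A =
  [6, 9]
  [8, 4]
A^⊗2 =
  [12, 13]
  [12, 8]

Each entry (A^⊗2)_ij equals the minimum over all length-2 walks i = v_0 → v_1 → … → v_2 = j of Σ_t A[v_t][v_{t+1}]. For example, for (i, j) = (0, 1) we minimise over 2 possible intermediate vertex sequences; the minimum is 13, attained along the walk 0 → 1 → 1.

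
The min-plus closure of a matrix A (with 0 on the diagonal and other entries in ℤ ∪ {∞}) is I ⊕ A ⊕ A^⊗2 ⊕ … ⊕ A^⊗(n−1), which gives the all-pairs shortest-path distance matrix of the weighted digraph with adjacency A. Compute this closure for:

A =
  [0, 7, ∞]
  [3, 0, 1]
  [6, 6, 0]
Closure =
  [0, 7, 8]
  [3, 0, 1]
  [6, 6, 0]

This is the Floyd-Warshall all-pairs shortest-path computation. For each intermediate vertex k = 0, 1, …, 2, update dist[i][j] ← min(dist[i][j], dist[i][k] + dist[k][j]). The final matrix gives, for each (i, j), the minimum total weight of any directed path from i to j (possibly empty when i = j).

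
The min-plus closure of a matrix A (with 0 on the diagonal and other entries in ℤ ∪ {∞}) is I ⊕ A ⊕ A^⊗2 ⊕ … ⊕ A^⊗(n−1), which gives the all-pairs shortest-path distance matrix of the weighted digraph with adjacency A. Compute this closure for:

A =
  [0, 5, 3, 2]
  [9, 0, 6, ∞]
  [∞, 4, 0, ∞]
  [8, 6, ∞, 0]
Closure =
  [0, 5, 3, 2]
  [9, 0, 6, 11]
  [13, 4, 0, 15]
  [8, 6, 11, 0]

This is the Floyd-Warshall all-pairs shortest-path computation. For each intermediate vertex k = 0, 1, …, 3, update dist[i][j] ← min(dist[i][j], dist[i][k] + dist[k][j]). The final matrix gives, for each (i, j), the minimum total weight of any directed path from i to j (possibly empty when i = j).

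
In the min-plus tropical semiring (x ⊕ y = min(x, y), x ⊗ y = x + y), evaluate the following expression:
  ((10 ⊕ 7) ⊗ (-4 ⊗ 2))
((10 ⊕ 7) ⊗ (-4 ⊗ 2)) = 5

Expand innermost to outermost. Recall ⊕ takes the minimum of its arguments and ⊗ takes their sum. Working out the expression ((10 ⊕ 7) ⊗ (-4 ⊗ 2)) gives 5.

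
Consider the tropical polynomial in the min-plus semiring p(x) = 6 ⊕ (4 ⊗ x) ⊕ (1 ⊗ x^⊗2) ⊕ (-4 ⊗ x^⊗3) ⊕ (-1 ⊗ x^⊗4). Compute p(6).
p(6) = 6

A tropical monomial a ⊗ x^⊗i evaluates to a + i · x. Evaluating each term at x = 6:
  Term 0 contributes 6 + 0 · 6 = 6
  Term 1 contributes 4 + 1 · 6 = 10
  Term 2 contributes 1 + 2 · 6 = 13
  Term 3 contributes -4 + 3 · 6 = 14
  Term 4 contributes -1 + 4 · 6 = 23
p(6) = ⊕ of these = min[6, 10, 13, 14, 23] = 6.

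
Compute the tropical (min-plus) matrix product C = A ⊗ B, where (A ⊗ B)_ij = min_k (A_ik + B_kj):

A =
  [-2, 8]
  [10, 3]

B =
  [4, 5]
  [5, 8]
A ⊗ B =
  [2, 3]
  [8, 11]

Apply the min-plus product entry-by-entry:
  C[0][0] = min over k of (A[0][0] + B[0][0] = -2 + 4 = 2, A[0][1] + B[1][0] = 8 + 5 = 13) = 2 (attained at k = 0)
  C[0][1] = min over k of (A[0][0] + B[0][1] = -2 + 5 = 3, A[0][1] + B[1][1] = 8 + 8 = 16) = 3 (attained at k = 0)
  C[1][0] = min over k of (A[1][0] + B[0][0] = 10 + 4 = 14, A[1][1] + B[1][0] = 3 + 5 = 8) = 8 (attained at k = 1)
  C[1][1] = min over k of (A[1][0] + B[0][1] = 10 + 5 = 15, A[1][1] + B[1][1] = 3 + 8 = 11) = 11 (attained at k = 1)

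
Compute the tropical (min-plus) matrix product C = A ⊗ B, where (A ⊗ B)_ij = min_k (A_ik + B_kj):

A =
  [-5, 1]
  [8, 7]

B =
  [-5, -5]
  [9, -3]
A ⊗ B =
  [-10, -10]
  [3, 3]

Apply the min-plus product entry-by-entry:
  C[0][0] = min over k of (A[0][0] + B[0][0] = -5 + -5 = -10, A[0][1] + B[1][0] = 1 + 9 = 10) = -10 (attained at k = 0)
  C[0][1] = min over k of (A[0][0] + B[0][1] = -5 + -5 = -10, A[0][1] + B[1][1] = 1 + -3 = -2) = -10 (attained at k = 0)
  C[1][0] = min over k of (A[1][0] + B[0][0] = 8 + -5 = 3, A[1][1] + B[1][0] = 7 + 9 = 16) = 3 (attained at k = 0)
  C[1][1] = min over k of (A[1][0] + B[0][1] = 8 + -5 = 3, A[1][1] + B[1][1] = 7 + -3 = 4) = 3 (attained at k = 0)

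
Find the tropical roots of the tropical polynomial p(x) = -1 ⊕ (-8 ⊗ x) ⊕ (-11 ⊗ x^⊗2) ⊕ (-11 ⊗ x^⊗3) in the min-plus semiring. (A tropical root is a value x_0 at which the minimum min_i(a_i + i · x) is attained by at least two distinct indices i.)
Roots: {0, 3, 7}

Each tropical root is a break point of the lower envelope of the lines y = a_i + i · x (there are 4 lines, with slopes 0, 1, ..., 3). Only the lines that attain the minimum somewhere contribute to roots; other lines are dominated. Here the surviving (envelope) indices are i = 3, i = 2, i = 1, i = 0.
Intersections between consecutive envelope lines give the roots: for adjacent envelope indices i < j the intersection is x = (a_i − a_j) / (j − i). Reading off the sorted break points: {0, 3, 7}.
Verification: at each break x_0, at least two indices attain the minimum of min_i(a_i + i · x_0).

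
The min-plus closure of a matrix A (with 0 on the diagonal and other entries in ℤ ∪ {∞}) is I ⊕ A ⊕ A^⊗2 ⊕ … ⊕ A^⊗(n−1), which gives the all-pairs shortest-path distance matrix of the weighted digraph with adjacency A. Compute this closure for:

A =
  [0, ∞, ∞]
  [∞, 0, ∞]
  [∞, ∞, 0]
Closure =
  [0, ∞, ∞]
  [∞, 0, ∞]
  [∞, ∞, 0]

This is the Floyd-Warshall all-pairs shortest-path computation. For each intermediate vertex k = 0, 1, …, 2, update dist[i][j] ← min(dist[i][j], dist[i][k] + dist[k][j]). The final matrix gives, for each (i, j), the minimum total weight of any directed path from i to j (possibly empty when i = j).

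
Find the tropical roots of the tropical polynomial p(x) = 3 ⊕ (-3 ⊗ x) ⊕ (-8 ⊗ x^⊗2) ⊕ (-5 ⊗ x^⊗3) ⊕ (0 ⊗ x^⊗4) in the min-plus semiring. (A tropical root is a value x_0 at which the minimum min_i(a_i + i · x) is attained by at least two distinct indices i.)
Roots: {-5, -3, 5, 6}

Each tropical root is a break point of the lower envelope of the lines y = a_i + i · x (there are 5 lines, with slopes 0, 1, ..., 4). Only the lines that attain the minimum somewhere contribute to roots; other lines are dominated. Here the surviving (envelope) indices are i = 4, i = 3, i = 2, i = 1, i = 0.
Intersections between consecutive envelope lines give the roots: for adjacent envelope indices i < j the intersection is x = (a_i − a_j) / (j − i). Reading off the sorted break points: {-5, -3, 5, 6}.
Verification: at each break x_0, at least two indices attain the minimum of min_i(a_i + i · x_0).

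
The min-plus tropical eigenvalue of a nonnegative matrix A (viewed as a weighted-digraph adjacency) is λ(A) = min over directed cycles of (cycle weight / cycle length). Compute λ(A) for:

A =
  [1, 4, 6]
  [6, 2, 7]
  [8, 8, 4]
λ(A) = 1

Enumerate directed cycles and compute their means (weight / length). Sample:
  cycle 0 → 0: weight = 1, length = 1, mean = 1/1 ≈ 1.000
  cycle 1 → 1: weight = 2, length = 1, mean = 2/1 ≈ 2.000
  cycle 2 → 2: weight = 4, length = 1, mean = 4/1 ≈ 4.000
  cycle 0 → 1 → 0: weight = 10, length = 2, mean = 10/2 ≈ 5.000
  cycle 0 → 2 → 0: weight = 14, length = 2, mean = 14/2 ≈ 7.000
  cycle 1 → 0 → 1: weight = 10, length = 2, mean = 10/2 ≈ 5.000
Minimum mean = 1.000, attained e.g. along the cycle 0 → 0 with weight 1 and length 1. So λ(A) = 1/1 = 1.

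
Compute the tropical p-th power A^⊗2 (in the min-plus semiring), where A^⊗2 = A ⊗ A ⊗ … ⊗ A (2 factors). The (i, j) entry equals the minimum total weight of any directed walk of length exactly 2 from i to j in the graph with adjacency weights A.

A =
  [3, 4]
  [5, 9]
A^⊗2 =
  [6, 7]
  [8, 9]

Each entry (A^⊗2)_ij equals the minimum over all length-2 walks i = v_0 → v_1 → … → v_2 = j of Σ_t A[v_t][v_{t+1}]. For example, for (i, j) = (0, 1) we minimise over 2 possible intermediate vertex sequences; the minimum is 7, attained along the walk 0 → 0 → 1.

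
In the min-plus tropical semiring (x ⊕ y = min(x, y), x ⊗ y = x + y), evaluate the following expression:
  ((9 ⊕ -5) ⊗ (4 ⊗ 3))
((9 ⊕ -5) ⊗ (4 ⊗ 3)) = 2

Expand innermost to outermost. Recall ⊕ takes the minimum of its arguments and ⊗ takes their sum. Working out the expression ((9 ⊕ -5) ⊗ (4 ⊗ 3)) gives 2.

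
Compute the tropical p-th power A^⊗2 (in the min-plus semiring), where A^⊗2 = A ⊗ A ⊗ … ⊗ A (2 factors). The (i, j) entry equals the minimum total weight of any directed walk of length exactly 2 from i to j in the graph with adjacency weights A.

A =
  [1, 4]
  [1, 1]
A^⊗2 =
  [2, 5]
  [2, 2]

Each entry (A^⊗2)_ij equals the minimum over all length-2 walks i = v_0 → v_1 → … → v_2 = j of Σ_t A[v_t][v_{t+1}]. For example, for (i, j) = (0, 1) we minimise over 2 possible intermediate vertex sequences; the minimum is 5, attained along the walk 0 → 0 → 1.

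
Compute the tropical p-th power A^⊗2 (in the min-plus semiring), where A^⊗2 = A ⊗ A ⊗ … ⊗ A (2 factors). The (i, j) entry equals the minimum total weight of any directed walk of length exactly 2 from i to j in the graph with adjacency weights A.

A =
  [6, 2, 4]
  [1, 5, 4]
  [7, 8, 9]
A^⊗2 =
  [3, 7, 6]
  [6, 3, 5]
  [9, 9, 11]

Each entry (A^⊗2)_ij equals the minimum over all length-2 walks i = v_0 → v_1 → … → v_2 = j of Σ_t A[v_t][v_{t+1}]. For example, for (i, j) = (0, 2) we minimise over 3 possible intermediate vertex sequences; the minimum is 6, attained along the walk 0 → 1 → 2.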